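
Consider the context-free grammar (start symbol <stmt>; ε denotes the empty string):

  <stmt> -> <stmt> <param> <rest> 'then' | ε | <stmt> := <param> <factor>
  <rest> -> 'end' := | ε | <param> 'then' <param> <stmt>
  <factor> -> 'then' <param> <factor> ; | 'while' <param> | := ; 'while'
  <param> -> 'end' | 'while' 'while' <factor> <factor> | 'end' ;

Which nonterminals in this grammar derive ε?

Directly nullable (have an ε-production): <stmt>, <rest>.
No other nonterminal has a production whose RHS symbols are all nullable.

{ <rest>, <stmt> }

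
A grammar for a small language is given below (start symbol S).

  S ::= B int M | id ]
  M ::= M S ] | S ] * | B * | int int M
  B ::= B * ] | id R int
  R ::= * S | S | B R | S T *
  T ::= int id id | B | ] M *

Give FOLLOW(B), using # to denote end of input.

{ *, id, int }

In S ::= B int M: add FIRST(int M) = { int }.
In M ::= B *: add FIRST(*) = { * }.
In B ::= B * ]: add FIRST(* ]) = { * }.
In R ::= B R: add FIRST(R) = { *, id }.
In T ::= B: B is at the end, add FOLLOW(T) = { * }.
Union: FOLLOW(B) = { *, id, int }.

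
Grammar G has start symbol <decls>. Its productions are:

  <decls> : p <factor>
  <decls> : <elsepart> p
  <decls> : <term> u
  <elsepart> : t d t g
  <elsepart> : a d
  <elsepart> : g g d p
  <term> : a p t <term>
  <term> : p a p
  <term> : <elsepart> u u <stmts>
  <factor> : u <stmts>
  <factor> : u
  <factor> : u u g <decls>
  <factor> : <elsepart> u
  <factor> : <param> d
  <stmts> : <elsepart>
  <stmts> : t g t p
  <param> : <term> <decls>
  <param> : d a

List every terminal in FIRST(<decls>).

<decls> : p <factor> contributes {p}.
From <decls> : <elsepart> p: add FIRST(<elsepart>) = { a, g, t }.
From <decls> : <term> u: add FIRST(<term>) = { a, g, p, t }.
Union: FIRST(<decls>) = { a, g, p, t }.

{ a, g, p, t }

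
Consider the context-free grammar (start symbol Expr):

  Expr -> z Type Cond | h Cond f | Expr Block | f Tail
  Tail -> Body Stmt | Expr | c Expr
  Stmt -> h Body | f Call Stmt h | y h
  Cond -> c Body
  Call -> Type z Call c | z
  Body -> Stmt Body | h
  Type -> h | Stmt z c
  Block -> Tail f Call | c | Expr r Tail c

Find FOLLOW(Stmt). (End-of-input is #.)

In Tail -> Body Stmt: Stmt is at the end, add FOLLOW(Tail) = { #, c, f, h, r, y, z }.
In Stmt -> f Call Stmt h: add FIRST(h) = { h }.
In Body -> Stmt Body: add FIRST(Body) = { f, h, y }.
In Type -> Stmt z c: add FIRST(z c) = { z }.
Union: FOLLOW(Stmt) = { #, c, f, h, r, y, z }.

{ #, c, f, h, r, y, z }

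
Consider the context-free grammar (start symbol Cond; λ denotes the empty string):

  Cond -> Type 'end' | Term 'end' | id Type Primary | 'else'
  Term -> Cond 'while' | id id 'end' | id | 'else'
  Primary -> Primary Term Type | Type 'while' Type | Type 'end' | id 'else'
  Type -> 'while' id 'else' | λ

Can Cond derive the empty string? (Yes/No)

Nullable nonterminals: Type.
No production of Cond has an RHS whose symbols are all nullable, so Cond is not nullable.

No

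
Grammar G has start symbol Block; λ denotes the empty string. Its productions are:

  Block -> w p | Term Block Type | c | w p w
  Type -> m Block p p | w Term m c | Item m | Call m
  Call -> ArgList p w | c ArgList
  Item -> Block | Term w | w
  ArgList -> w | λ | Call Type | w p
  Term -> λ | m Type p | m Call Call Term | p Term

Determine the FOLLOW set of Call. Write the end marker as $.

In Type -> Call m: add FIRST(m) = { m }.
In ArgList -> Call Type: add FIRST(Type) = { c, m, p, w }.
In Term -> m Call Call Term: add FIRST(Call Term) = { c, p, w }.
In Term -> m Call Call Term: add FIRST(Term)\{λ} = { m, p }.
  Since Term is nullable, also add FOLLOW(Term) = { c, m, p, w }.
Union: FOLLOW(Call) = { c, m, p, w }.

{ c, m, p, w }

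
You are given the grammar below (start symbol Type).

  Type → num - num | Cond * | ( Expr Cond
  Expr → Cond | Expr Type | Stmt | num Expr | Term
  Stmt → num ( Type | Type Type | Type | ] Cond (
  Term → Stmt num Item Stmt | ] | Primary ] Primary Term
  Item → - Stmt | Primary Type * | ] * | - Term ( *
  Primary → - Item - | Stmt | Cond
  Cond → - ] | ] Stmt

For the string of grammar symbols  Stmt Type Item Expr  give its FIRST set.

{ (, -, ], num }

Add FIRST(Stmt) = { (, -, ], num }; Stmt is not nullable, stop.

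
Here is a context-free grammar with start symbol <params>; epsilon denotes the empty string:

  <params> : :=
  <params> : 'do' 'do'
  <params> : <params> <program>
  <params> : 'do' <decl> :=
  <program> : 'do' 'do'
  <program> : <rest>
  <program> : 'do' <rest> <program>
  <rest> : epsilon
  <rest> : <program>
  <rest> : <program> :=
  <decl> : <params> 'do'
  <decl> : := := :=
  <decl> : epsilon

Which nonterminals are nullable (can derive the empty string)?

Directly nullable (have an epsilon-production): <rest>, <decl>.
<program> : <rest> with every symbol nullable, so <program> is nullable.
No other nonterminal has a production whose RHS symbols are all nullable.

{ <decl>, <program>, <rest> }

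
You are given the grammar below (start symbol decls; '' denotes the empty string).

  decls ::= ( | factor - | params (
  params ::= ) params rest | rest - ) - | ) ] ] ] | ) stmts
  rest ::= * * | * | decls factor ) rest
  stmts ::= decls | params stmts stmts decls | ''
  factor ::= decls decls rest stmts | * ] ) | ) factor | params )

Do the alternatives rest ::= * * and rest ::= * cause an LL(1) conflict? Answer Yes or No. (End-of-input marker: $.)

Yes

FIRST(* *) = { * } and FIRST(*) = { * }.
Both contain *, so the two alternatives are not disjoint — LL(1) conflict.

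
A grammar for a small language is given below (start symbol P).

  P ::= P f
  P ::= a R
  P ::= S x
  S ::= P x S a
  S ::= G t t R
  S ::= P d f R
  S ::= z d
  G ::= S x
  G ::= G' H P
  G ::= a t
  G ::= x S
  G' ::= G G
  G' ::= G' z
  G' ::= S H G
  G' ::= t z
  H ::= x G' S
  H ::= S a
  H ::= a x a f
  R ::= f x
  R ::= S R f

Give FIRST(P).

From P ::= P f: add FIRST(P) = { a, t, x, z }.
P ::= a R contributes {a}.
From P ::= S x: add FIRST(S) = { a, t, x, z }.
Union: FIRST(P) = { a, t, x, z }.

{ a, t, x, z }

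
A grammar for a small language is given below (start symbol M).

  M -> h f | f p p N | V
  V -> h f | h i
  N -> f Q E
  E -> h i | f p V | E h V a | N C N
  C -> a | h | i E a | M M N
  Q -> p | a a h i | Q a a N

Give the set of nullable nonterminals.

No nonterminal has an empty production or an RHS whose symbols are all nullable.

{ } (none)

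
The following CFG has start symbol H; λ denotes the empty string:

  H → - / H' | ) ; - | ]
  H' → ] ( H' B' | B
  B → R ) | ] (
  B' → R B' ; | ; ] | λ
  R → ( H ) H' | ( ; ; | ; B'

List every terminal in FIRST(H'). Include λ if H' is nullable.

H' → ] ( H' B' contributes {]}.
From H' → B: add FIRST(B) = { (, ;, ] }.
Union: FIRST(H') = { (, ;, ] }.

{ (, ;, ] }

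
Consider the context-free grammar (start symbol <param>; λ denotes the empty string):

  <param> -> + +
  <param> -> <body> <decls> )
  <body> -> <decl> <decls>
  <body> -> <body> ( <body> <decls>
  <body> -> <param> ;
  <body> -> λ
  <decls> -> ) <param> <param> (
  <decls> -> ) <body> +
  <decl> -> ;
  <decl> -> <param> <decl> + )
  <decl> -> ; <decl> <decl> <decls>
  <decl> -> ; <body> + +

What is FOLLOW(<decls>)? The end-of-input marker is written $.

{ (, ), +, ; }

In <param> -> <body> <decls> ): add FIRST()) = { ) }.
In <body> -> <decl> <decls>: <decls> is at the end, add FOLLOW(<body>) = { (, ), + }.
In <body> -> <body> ( <body> <decls>: <decls> is at the end, add FOLLOW(<body>) = { (, ), + }.
In <decl> -> ; <decl> <decl> <decls>: <decls> is at the end, add FOLLOW(<decl>) = { (, ), +, ; }.
Union: FOLLOW(<decls>) = { (, ), +, ; }.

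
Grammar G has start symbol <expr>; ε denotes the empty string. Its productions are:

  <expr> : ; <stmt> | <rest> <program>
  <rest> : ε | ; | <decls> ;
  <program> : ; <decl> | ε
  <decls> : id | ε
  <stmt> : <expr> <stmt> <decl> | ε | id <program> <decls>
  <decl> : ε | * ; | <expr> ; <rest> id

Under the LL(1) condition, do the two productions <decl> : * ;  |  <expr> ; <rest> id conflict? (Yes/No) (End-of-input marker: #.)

FIRST(* ;) = { * } and FIRST(<expr> ; <rest> id) = { ;, id }.
The FIRST sets are disjoint and neither alternative is nullable — no conflict.

No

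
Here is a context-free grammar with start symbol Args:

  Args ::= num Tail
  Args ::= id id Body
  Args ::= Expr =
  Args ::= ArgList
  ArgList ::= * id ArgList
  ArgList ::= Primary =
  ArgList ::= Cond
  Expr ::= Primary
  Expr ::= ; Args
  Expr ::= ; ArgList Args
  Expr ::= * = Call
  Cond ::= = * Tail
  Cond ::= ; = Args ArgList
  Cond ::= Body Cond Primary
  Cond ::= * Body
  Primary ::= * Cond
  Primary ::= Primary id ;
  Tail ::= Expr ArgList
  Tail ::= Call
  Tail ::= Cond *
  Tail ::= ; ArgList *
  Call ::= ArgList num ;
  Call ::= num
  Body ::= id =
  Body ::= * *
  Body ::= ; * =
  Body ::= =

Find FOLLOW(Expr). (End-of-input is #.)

{ *, ;, =, id }

In Args ::= Expr =: add FIRST(=) = { = }.
In Tail ::= Expr ArgList: add FIRST(ArgList) = { *, ;, =, id }.
Union: FOLLOW(Expr) = { *, ;, =, id }.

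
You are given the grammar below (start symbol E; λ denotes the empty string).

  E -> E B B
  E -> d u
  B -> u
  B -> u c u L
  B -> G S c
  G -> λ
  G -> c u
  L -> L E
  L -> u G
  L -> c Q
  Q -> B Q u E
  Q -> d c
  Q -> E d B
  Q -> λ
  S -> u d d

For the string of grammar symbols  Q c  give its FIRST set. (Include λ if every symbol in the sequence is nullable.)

Add FIRST(Q)\{λ} = { c, d, u }; Q is nullable, continue.
c is a terminal; add {c} and stop.

{ c, d, u }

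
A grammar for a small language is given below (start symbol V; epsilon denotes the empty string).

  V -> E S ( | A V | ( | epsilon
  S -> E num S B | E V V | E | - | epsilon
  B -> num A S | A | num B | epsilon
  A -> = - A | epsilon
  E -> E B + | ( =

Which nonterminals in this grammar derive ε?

{ A, B, S, V }

Directly nullable (have an epsilon-production): V, S, B, A.
No other nonterminal has a production whose RHS symbols are all nullable.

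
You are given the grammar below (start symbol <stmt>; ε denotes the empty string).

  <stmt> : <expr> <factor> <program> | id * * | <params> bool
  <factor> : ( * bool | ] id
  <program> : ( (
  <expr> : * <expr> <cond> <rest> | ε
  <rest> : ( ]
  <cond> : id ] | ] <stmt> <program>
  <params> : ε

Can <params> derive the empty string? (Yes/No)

Yes

<params> has an ε-production, so <params> ⇒ ε.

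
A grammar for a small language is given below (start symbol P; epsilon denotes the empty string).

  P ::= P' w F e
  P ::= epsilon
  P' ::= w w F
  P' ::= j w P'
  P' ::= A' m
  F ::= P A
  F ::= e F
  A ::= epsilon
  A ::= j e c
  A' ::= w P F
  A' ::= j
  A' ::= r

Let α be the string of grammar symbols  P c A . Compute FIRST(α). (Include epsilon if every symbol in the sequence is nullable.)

{ c, j, r, w }

Add FIRST(P)\{epsilon} = { j, r, w }; P is nullable, continue.
c is a terminal; add {c} and stop.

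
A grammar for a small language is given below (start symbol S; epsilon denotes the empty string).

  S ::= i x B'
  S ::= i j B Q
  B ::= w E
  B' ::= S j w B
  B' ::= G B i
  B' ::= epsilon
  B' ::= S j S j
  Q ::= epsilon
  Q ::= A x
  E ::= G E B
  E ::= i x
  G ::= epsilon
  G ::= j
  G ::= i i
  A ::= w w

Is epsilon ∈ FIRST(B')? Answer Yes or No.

B' has an epsilon-production, so B' ⇒ epsilon.

Yes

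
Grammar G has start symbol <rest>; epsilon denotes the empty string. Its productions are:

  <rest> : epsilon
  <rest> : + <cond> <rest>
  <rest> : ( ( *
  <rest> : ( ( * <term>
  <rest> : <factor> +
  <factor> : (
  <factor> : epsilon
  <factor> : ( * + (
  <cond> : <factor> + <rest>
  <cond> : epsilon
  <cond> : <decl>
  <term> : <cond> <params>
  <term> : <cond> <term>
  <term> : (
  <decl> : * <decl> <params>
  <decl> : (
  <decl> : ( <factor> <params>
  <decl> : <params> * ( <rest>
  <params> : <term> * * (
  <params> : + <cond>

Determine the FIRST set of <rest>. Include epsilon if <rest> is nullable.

<rest> : epsilon contributes epsilon.
<rest> : + <cond> <rest> contributes {+}.
<rest> : ( ( * contributes {(}.
<rest> : ( ( * <term> contributes {(}.
From <rest> : <factor> +: <factor> nullable, take FIRST(<factor>) ∪ {+} = { (, + }.
Union: FIRST(<rest>) = { (, +, epsilon }.

{ (, +, epsilon }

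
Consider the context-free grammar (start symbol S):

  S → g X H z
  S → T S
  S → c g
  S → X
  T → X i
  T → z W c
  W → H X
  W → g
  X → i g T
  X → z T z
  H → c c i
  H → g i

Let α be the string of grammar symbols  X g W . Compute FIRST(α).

{ i, z }

Add FIRST(X) = { i, z }; X is not nullable, stop.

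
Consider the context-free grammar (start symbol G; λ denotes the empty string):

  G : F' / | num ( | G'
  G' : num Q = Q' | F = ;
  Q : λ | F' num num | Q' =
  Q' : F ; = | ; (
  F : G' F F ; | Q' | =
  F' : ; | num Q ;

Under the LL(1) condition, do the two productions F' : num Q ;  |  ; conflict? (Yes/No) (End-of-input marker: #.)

No

FIRST(num Q ;) = { num } and FIRST(;) = { ; }.
The FIRST sets are disjoint and neither alternative is nullable — no conflict.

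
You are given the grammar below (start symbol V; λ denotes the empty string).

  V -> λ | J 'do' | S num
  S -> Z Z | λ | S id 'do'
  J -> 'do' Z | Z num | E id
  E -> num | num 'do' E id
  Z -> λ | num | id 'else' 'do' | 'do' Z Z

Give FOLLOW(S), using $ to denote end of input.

In V -> S num: add FIRST(num) = { num }.
In S -> S id 'do': add FIRST(id 'do') = { id }.
Union: FOLLOW(S) = { id, num }.

{ id, num }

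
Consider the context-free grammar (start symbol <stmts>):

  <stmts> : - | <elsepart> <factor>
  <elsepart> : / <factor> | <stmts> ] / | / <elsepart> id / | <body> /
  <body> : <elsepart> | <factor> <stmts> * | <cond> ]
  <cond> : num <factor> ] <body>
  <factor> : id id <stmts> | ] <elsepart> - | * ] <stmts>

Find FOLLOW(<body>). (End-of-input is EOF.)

{ /, ] }

In <elsepart> : <body> /: add FIRST(/) = { / }.
In <cond> : num <factor> ] <body>: <body> is at the end, add FOLLOW(<cond>) = { ] }.
Union: FOLLOW(<body>) = { /, ] }.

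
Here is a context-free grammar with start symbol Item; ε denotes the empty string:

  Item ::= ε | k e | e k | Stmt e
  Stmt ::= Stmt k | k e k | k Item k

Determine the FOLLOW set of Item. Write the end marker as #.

Item is the start symbol, so # ∈ FOLLOW(Item).
In Stmt ::= k Item k: add FIRST(k) = { k }.
Union: FOLLOW(Item) = { #, k }.

{ #, k }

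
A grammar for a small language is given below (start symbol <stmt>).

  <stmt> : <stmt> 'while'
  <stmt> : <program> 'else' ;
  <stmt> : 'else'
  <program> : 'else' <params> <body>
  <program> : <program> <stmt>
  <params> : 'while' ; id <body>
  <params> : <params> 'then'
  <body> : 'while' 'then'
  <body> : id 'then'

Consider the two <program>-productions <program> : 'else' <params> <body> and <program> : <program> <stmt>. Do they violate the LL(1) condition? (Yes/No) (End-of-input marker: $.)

FIRST('else' <params> <body>) = { 'else' } and FIRST(<program> <stmt>) = { 'else' }.
Both contain 'else', so the two alternatives are not disjoint — LL(1) conflict.

Yes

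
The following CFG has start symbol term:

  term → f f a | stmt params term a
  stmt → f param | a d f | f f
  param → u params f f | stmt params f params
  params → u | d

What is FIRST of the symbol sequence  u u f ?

{ u }

u is a terminal; add {u} and stop.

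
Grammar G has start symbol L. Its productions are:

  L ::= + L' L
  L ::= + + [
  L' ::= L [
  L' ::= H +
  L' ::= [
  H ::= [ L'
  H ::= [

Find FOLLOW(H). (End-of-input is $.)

{ + }

In L' ::= H +: add FIRST(+) = { + }.
Union: FOLLOW(H) = { + }.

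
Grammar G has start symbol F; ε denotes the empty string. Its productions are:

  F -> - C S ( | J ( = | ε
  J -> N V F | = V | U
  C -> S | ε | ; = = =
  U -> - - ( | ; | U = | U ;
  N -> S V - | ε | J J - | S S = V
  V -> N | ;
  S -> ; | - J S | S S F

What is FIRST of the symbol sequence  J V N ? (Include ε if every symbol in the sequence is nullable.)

{ (, -, ;, =, ε }

Add FIRST(J)\{ε} = { (, -, ;, = }; J is nullable, continue.
Add FIRST(V)\{ε} = { (, -, ;, = }; V is nullable, continue.
Add FIRST(N)\{ε} = { (, -, ;, = }; N is nullable, continue.
Every symbol is nullable, so include ε.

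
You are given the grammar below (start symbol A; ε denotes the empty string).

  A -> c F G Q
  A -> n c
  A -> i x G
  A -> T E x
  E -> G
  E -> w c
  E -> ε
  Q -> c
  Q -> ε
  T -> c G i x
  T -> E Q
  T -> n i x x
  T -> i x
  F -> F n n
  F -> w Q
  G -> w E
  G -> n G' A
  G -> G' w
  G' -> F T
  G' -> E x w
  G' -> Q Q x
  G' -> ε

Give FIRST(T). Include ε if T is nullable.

T -> c G i x contributes {c}.
From T -> E Q: E, Q nullable, take FIRST(E) ∪ FIRST(Q) = { c, n, w, x }; also ε since the whole RHS is nullable.
T -> n i x x contributes {n}.
T -> i x contributes {i}.
Union: FIRST(T) = { c, i, n, w, x, ε }.

{ c, i, n, w, x, ε }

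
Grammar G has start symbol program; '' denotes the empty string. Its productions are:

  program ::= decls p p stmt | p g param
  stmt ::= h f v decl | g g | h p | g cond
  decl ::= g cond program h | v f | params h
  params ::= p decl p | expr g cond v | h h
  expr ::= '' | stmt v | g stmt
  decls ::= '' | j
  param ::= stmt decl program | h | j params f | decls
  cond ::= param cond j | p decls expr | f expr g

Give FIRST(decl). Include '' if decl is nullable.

decl ::= g cond program h contributes {g}.
decl ::= v f contributes {v}.
From decl ::= params h: add FIRST(params) = { g, h, p }.
Union: FIRST(decl) = { g, h, p, v }.

{ g, h, p, v }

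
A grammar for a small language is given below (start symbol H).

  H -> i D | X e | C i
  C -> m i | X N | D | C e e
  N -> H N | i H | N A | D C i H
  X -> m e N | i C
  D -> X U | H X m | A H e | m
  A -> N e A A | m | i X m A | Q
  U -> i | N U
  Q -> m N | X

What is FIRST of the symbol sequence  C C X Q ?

{ i, m }

Add FIRST(C) = { i, m }; C is not nullable, stop.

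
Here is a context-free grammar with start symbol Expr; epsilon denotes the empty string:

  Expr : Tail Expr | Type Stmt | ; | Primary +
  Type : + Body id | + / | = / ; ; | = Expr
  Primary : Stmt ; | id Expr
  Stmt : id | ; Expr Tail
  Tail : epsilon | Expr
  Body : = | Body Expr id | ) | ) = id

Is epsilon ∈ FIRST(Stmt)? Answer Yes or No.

No

Nullable nonterminals: Tail.
No production of Stmt has an RHS whose symbols are all nullable, so Stmt is not nullable.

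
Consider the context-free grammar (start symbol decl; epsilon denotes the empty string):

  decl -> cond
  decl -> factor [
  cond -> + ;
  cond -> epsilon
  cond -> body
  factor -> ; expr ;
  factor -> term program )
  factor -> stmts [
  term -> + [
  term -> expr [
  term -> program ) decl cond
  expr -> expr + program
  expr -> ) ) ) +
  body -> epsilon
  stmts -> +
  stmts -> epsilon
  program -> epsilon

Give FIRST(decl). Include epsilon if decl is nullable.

{ ), +, ;, [, epsilon }

From decl -> cond: add FIRST(cond) = { +, epsilon } (including epsilon since cond is nullable).
From decl -> factor [: add FIRST(factor) = { ), +, ;, [ }.
Union: FIRST(decl) = { ), +, ;, [, epsilon }.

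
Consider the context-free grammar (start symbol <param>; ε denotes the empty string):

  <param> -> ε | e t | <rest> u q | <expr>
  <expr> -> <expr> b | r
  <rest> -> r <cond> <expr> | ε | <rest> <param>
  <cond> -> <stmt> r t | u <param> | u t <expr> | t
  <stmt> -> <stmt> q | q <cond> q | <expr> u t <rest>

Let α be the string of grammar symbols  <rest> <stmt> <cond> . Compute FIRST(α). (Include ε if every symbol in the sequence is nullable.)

{ e, q, r, u }

Add FIRST(<rest>)\{ε} = { e, r, u }; <rest> is nullable, continue.
Add FIRST(<stmt>) = { q, r }; <stmt> is not nullable, stop.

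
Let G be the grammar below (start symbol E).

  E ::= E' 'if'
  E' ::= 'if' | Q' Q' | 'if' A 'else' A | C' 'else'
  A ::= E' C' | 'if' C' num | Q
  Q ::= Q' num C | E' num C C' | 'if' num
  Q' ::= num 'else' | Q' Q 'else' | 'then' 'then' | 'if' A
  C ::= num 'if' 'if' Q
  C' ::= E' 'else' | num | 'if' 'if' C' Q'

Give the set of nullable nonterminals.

No nonterminal has an empty production or an RHS whose symbols are all nullable.

{ } (none)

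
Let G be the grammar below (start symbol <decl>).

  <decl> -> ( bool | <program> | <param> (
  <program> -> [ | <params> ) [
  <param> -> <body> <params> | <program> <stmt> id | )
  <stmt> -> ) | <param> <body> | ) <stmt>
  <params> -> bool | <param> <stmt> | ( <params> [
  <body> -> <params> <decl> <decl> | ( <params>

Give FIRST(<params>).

{ (, ), [, bool }

<params> -> bool contributes {bool}.
From <params> -> <param> <stmt>: add FIRST(<param>) = { (, ), [, bool }.
<params> -> ( <params> [ contributes {(}.
Union: FIRST(<params>) = { (, ), [, bool }.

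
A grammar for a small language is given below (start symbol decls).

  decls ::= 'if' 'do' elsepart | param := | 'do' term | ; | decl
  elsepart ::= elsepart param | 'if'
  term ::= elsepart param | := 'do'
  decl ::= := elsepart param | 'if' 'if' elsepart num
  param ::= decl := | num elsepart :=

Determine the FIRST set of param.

{ 'if', :=, num }

From param ::= decl :=: add FIRST(decl) = { 'if', := }.
param ::= num elsepart := contributes {num}.
Union: FIRST(param) = { 'if', :=, num }.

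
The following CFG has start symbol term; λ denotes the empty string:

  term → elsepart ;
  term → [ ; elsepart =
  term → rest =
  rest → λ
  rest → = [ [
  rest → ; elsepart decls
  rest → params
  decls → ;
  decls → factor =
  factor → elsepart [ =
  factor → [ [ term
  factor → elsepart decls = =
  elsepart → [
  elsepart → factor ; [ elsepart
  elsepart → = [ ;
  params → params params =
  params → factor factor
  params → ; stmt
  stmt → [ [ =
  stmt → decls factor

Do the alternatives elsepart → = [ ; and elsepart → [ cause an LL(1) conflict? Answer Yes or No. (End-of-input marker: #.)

FIRST(= [ ;) = { = } and FIRST([) = { [ }.
The FIRST sets are disjoint and neither alternative is nullable — no conflict.

No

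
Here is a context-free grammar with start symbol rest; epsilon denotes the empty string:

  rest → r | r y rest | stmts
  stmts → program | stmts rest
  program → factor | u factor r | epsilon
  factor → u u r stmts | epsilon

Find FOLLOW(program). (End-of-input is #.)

In stmts → program: program is at the end, add FOLLOW(stmts) = { #, r, u }.
Union: FOLLOW(program) = { #, r, u }.

{ #, r, u }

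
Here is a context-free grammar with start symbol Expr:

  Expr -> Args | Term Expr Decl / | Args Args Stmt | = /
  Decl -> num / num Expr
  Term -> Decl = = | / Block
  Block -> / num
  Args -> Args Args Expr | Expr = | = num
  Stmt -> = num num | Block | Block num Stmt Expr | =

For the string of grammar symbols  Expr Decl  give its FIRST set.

{ /, =, num }

Add FIRST(Expr) = { /, =, num }; Expr is not nullable, stop.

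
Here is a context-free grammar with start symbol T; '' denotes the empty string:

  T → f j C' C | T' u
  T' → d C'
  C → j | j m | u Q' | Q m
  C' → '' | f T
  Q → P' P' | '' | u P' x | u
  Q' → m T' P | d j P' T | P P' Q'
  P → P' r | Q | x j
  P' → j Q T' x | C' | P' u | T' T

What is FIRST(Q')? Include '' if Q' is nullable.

{ d, f, j, m, r, u, x }

Q' → m T' P contributes {m}.
Q' → d j P' T contributes {d}.
From Q' → P P' Q': P, P' nullable, take FIRST(P) ∪ FIRST(P') ∪ FIRST(Q') = { d, f, j, m, r, u, x }.
Union: FIRST(Q') = { d, f, j, m, r, u, x }.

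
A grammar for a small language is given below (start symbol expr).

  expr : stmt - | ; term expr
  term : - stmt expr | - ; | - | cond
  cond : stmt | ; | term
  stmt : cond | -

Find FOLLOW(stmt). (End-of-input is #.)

In expr : stmt -: add FIRST(-) = { - }.
In term : - stmt expr: add FIRST(expr) = { -, ; }.
In cond : stmt: stmt is at the end, add FOLLOW(cond) = { -, ; }.
Union: FOLLOW(stmt) = { -, ; }.

{ -, ; }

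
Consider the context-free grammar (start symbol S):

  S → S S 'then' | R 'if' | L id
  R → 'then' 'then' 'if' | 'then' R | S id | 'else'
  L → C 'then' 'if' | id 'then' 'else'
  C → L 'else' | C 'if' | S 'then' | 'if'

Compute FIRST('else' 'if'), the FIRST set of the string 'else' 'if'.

{ 'else' }

'else' is a terminal; add {'else'} and stop.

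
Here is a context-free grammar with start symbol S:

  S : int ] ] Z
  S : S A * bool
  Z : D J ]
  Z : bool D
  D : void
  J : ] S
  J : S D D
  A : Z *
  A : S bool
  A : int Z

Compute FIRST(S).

{ int }

S : int ] ] Z contributes {int}.
From S : S A * bool: add FIRST(S) = { int }.
Union: FIRST(S) = { int }.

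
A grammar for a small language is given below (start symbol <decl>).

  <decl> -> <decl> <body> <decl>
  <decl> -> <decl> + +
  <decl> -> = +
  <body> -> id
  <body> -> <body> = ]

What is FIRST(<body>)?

{ id }

<body> -> id contributes {id}.
From <body> -> <body> = ]: add FIRST(<body>) = { id }.
Union: FIRST(<body>) = { id }.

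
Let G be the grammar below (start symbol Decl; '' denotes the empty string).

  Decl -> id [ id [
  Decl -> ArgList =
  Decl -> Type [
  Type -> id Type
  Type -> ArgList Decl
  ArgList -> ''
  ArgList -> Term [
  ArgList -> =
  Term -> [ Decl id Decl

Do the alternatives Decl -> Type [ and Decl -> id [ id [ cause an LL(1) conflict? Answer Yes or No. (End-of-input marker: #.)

Yes

FIRST(Type [) = { =, [, id } and FIRST(id [ id [) = { id }.
Both contain id, so the two alternatives are not disjoint — LL(1) conflict.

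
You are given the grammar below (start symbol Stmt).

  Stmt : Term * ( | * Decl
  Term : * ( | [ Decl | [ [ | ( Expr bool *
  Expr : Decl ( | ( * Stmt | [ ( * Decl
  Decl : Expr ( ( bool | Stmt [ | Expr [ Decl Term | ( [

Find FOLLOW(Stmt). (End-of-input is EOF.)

{ EOF, (, [, bool }

Stmt is the start symbol, so EOF ∈ FOLLOW(Stmt).
In Expr : ( * Stmt: Stmt is at the end, add FOLLOW(Expr) = { (, [, bool }.
In Decl : Stmt [: add FIRST([) = { [ }.
Union: FOLLOW(Stmt) = { EOF, (, [, bool }.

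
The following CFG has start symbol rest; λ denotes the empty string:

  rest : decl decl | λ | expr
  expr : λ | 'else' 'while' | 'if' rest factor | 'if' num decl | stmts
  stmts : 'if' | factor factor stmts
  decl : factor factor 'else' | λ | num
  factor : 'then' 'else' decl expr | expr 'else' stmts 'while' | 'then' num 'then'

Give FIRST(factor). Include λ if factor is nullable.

factor : 'then' 'else' decl expr contributes {'then'}.
From factor : expr 'else' stmts 'while': expr nullable, take FIRST(expr) ∪ {'else'} = { 'else', 'if', 'then' }.
factor : 'then' num 'then' contributes {'then'}.
Union: FIRST(factor) = { 'else', 'if', 'then' }.

{ 'else', 'if', 'then' }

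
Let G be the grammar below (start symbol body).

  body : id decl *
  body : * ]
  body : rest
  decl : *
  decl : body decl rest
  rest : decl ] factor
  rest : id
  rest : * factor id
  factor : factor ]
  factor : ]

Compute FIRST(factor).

{ ] }

From factor : factor ]: add FIRST(factor) = { ] }.
factor : ] contributes {]}.
Union: FIRST(factor) = { ] }.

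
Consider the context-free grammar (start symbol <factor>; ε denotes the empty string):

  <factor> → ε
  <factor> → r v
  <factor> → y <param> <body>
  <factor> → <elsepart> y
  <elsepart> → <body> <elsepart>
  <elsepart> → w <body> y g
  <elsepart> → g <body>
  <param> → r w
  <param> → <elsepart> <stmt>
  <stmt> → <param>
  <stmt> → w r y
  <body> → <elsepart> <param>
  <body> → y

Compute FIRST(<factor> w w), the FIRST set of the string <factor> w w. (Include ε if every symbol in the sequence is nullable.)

Add FIRST(<factor>)\{ε} = { g, r, w, y }; <factor> is nullable, continue.
w is a terminal; add {w} and stop.

{ g, r, w, y }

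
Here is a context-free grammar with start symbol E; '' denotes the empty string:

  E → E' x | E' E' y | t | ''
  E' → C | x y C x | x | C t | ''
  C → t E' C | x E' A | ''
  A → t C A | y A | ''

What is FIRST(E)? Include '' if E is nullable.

{ t, x, y, '' }

From E → E' x: E' nullable, take FIRST(E') ∪ {x} = { t, x }.
From E → E' E' y: E', E' nullable, take FIRST(E') ∪ FIRST(E') ∪ {y} = { t, x, y }.
E → t contributes {t}.
E → '' contributes ''.
Union: FIRST(E) = { t, x, y, '' }.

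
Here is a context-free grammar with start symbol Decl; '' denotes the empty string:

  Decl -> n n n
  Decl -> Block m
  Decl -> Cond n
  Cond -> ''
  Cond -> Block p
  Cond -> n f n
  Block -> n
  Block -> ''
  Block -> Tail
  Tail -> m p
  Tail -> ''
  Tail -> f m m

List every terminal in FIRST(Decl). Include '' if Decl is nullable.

Decl -> n n n contributes {n}.
From Decl -> Block m: Block nullable, take FIRST(Block) ∪ {m} = { f, m, n }.
From Decl -> Cond n: Cond nullable, take FIRST(Cond) ∪ {n} = { f, m, n, p }.
Union: FIRST(Decl) = { f, m, n, p }.

{ f, m, n, p }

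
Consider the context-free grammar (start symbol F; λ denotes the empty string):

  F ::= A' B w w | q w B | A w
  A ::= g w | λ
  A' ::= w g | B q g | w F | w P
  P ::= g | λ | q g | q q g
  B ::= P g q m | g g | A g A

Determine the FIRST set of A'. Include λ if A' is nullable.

{ g, q, w }

A' ::= w g contributes {w}.
From A' ::= B q g: add FIRST(B) = { g, q }.
A' ::= w F contributes {w}.
A' ::= w P contributes {w}.
Union: FIRST(A') = { g, q, w }.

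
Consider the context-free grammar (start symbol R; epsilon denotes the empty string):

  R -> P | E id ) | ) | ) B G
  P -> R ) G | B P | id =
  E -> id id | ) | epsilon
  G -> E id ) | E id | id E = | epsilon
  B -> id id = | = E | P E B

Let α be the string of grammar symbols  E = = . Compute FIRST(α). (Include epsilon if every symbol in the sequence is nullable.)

Add FIRST(E)\{epsilon} = { ), id }; E is nullable, continue.
= is a terminal; add {=} and stop.

{ ), =, id }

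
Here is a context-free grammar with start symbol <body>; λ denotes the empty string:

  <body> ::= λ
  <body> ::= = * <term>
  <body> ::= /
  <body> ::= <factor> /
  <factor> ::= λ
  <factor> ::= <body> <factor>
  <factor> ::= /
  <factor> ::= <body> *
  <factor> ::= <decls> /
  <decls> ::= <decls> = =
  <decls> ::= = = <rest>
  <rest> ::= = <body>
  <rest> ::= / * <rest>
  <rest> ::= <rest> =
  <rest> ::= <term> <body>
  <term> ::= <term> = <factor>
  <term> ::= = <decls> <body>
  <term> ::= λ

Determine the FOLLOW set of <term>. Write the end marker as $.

{ $, *, /, = }

In <body> ::= = * <term>: <term> is at the end, add FOLLOW(<body>) = { $, *, /, = }.
In <rest> ::= <term> <body>: add FIRST(<body>)\{λ} = { *, /, = }.
  Since <body> is nullable, also add FOLLOW(<rest>) = { $, *, /, = }.
In <term> ::= <term> = <factor>: add FIRST(= <factor>) = { = }.
Union: FOLLOW(<term>) = { $, *, /, = }.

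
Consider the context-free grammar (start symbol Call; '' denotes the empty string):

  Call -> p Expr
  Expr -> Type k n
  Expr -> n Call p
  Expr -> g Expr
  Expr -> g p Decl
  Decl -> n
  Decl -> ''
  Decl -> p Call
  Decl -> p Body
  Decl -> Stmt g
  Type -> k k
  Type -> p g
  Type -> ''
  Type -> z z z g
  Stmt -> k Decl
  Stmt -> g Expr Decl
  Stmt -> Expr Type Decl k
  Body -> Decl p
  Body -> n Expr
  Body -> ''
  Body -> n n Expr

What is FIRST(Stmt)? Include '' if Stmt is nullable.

Stmt -> k Decl contributes {k}.
Stmt -> g Expr Decl contributes {g}.
From Stmt -> Expr Type Decl k: add FIRST(Expr) = { g, k, n, p, z }.
Union: FIRST(Stmt) = { g, k, n, p, z }.

{ g, k, n, p, z }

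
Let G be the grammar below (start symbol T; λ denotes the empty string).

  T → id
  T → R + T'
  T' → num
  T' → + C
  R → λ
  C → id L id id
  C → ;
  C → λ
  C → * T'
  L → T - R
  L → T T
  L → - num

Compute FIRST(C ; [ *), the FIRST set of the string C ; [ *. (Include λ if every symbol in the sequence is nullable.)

{ *, ;, id }

Add FIRST(C)\{λ} = { *, ;, id }; C is nullable, continue.
; is a terminal; add {;} and stop.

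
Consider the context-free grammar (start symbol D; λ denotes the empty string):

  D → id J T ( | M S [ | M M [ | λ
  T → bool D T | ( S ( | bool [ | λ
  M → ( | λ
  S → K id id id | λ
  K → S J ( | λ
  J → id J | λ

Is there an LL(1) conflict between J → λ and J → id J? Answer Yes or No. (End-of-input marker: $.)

No

FIRST(λ) = { λ } and FIRST(id J) = { id }.
The first is nullable but FOLLOW(J) = { (, bool } is disjoint from FIRST of the second.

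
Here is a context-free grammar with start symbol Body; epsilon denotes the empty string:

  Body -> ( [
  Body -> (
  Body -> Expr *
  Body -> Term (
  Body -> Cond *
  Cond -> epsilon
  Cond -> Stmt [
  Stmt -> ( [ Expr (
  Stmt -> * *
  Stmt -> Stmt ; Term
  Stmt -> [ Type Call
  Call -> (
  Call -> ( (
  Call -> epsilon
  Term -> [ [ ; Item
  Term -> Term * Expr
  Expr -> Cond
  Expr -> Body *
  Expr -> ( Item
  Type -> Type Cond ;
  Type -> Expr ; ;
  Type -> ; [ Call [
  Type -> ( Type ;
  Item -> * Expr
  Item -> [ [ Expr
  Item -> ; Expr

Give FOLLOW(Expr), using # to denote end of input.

In Body -> Expr *: add FIRST(*) = { * }.
In Stmt -> ( [ Expr (: add FIRST(() = { ( }.
In Term -> Term * Expr: Expr is at the end, add FOLLOW(Term) = { (, *, ;, [ }.
In Type -> Expr ; ;: add FIRST(; ;) = { ; }.
In Item -> * Expr: Expr is at the end, add FOLLOW(Item) = { (, *, ;, [ }.
In Item -> [ [ Expr: Expr is at the end, add FOLLOW(Item) = { (, *, ;, [ }.
In Item -> ; Expr: Expr is at the end, add FOLLOW(Item) = { (, *, ;, [ }.
Union: FOLLOW(Expr) = { (, *, ;, [ }.

{ (, *, ;, [ }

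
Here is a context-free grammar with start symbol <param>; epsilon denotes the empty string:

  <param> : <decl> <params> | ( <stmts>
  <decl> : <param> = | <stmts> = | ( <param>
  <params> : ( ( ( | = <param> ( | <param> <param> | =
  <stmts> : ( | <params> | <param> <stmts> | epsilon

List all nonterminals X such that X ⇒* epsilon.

Directly nullable (have an epsilon-production): <stmts>.
No other nonterminal has a production whose RHS symbols are all nullable.

{ <stmts> }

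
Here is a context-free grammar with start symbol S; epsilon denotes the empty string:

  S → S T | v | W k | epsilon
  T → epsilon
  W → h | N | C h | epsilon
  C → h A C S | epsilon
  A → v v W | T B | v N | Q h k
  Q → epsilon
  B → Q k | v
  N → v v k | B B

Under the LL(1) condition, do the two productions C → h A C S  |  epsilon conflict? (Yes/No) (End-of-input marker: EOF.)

FIRST(h A C S) = { h } and FIRST(epsilon) = { epsilon }.
The second alternative is nullable and FOLLOW(C) = { h, k, v } shares h with FIRST of the first — conflict.

Yes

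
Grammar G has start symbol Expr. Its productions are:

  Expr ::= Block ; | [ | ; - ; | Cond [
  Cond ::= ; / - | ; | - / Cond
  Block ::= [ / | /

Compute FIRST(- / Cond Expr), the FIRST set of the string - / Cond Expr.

{ - }

- is a terminal; add {-} and stop.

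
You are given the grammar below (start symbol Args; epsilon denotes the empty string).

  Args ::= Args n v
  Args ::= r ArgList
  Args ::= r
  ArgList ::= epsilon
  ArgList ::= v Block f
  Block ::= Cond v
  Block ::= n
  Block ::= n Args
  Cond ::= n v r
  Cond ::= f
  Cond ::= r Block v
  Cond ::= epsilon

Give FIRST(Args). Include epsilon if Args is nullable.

From Args ::= Args n v: add FIRST(Args) = { r }.
Args ::= r ArgList contributes {r}.
Args ::= r contributes {r}.
Union: FIRST(Args) = { r }.

{ r }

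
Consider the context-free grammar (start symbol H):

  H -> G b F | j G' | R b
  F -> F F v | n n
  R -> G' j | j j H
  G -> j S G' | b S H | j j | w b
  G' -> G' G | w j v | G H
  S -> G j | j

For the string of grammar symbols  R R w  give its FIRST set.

{ b, j, w }

Add FIRST(R) = { b, j, w }; R is not nullable, stop.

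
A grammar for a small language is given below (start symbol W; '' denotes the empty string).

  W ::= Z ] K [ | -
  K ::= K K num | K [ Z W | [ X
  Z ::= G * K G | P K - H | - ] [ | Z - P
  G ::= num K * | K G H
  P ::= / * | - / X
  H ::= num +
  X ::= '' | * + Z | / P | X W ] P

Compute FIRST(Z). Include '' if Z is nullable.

{ -, /, [, num }

From Z ::= G * K G: add FIRST(G) = { [, num }.
From Z ::= P K - H: add FIRST(P) = { -, / }.
Z ::= - ] [ contributes {-}.
From Z ::= Z - P: add FIRST(Z) = { -, /, [, num }.
Union: FIRST(Z) = { -, /, [, num }.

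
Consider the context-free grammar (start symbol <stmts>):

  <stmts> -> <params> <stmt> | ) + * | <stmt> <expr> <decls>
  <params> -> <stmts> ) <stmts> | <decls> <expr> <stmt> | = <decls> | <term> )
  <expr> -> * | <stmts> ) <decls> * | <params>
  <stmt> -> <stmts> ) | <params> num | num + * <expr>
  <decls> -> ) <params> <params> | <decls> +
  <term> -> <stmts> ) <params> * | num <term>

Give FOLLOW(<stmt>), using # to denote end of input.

{ #, ), *, +, =, num }

In <stmts> -> <params> <stmt>: <stmt> is at the end, add FOLLOW(<stmts>) = { #, ), *, +, =, num }.
In <stmts> -> <stmt> <expr> <decls>: add FIRST(<expr> <decls>) = { ), *, =, num }.
In <params> -> <decls> <expr> <stmt>: <stmt> is at the end, add FOLLOW(<params>) = { #, ), *, +, =, num }.
Union: FOLLOW(<stmt>) = { #, ), *, +, =, num }.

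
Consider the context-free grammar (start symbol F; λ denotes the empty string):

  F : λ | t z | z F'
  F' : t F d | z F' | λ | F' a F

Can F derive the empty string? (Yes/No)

F has an λ-production, so F ⇒ λ.

Yes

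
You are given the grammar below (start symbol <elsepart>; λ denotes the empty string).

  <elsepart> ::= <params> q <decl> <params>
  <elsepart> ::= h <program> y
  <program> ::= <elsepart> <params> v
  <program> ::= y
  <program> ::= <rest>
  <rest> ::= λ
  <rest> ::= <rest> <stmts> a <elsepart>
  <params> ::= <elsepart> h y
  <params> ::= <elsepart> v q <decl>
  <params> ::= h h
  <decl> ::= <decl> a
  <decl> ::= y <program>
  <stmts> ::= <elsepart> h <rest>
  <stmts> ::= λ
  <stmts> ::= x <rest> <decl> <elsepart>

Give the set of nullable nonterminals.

{ <program>, <rest>, <stmts> }

Directly nullable (have an λ-production): <rest>, <stmts>.
<program> ::= <rest> with every symbol nullable, so <program> is nullable.
No other nonterminal has a production whose RHS symbols are all nullable.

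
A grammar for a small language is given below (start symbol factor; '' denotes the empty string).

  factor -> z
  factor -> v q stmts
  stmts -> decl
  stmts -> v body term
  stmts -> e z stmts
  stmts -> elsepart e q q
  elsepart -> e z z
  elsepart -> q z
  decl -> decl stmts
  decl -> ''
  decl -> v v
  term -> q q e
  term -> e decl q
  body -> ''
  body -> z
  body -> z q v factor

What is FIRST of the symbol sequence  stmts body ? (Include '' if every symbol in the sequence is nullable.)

{ e, q, v, z, '' }

Add FIRST(stmts)\{''} = { e, q, v }; stmts is nullable, continue.
Add FIRST(body)\{''} = { z }; body is nullable, continue.
Every symbol is nullable, so include ''.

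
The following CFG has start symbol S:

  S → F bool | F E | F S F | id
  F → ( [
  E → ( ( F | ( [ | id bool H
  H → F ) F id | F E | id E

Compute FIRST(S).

From S → F bool: add FIRST(F) = { ( }.
From S → F E: add FIRST(F) = { ( }.
From S → F S F: add FIRST(F) = { ( }.
S → id contributes {id}.
Union: FIRST(S) = { (, id }.

{ (, id }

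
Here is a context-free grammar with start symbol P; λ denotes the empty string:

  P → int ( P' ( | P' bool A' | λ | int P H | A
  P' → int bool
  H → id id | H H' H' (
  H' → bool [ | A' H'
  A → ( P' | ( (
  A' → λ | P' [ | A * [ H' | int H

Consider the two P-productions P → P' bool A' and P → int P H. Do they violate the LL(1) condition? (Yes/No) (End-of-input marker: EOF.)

FIRST(P' bool A') = { int } and FIRST(int P H) = { int }.
Both contain int, so the two alternatives are not disjoint — LL(1) conflict.

Yes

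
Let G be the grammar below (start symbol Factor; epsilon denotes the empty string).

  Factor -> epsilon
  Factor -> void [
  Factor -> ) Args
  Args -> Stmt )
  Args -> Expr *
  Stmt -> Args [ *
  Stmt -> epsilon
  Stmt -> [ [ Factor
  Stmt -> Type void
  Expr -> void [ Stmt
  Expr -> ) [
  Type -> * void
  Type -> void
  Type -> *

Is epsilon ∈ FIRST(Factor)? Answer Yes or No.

Yes

Factor has an epsilon-production, so Factor ⇒ epsilon.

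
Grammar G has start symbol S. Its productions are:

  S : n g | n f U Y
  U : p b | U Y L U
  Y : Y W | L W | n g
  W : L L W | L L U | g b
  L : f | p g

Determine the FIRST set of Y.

{ f, n, p }

From Y : Y W: add FIRST(Y) = { f, n, p }.
From Y : L W: add FIRST(L) = { f, p }.
Y : n g contributes {n}.
Union: FIRST(Y) = { f, n, p }.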